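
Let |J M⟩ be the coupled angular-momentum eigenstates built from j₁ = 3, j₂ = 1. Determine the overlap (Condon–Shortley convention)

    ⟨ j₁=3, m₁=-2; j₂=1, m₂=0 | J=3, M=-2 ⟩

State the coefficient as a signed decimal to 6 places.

−√(1/3) ≈ -0.577350

√[7·1!5!1!/8! · 1!5!1!1!1!5!] = √(300)
  +(−1)^0/∏(0,1,5,1,0,0)! = 1/120  (running 1/120)
  +(−1)^1/∏(1,0,4,0,1,1)! = -1/24  (running -1/30)
⟨..|..⟩ = √(300)·(-1/30) = -0.577350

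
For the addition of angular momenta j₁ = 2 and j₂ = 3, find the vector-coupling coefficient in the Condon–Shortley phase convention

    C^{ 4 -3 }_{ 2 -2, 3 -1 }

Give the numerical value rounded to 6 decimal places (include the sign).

√[9·1!3!5!/10! · 0!4!2!4!1!7!] = √(10368)
  +(−1)^1/∏(1,0,3,1,0,4)! = -1/144  (running -1/144)
⟨..|..⟩ = √(10368)·(-1/144) = -0.707107

−√(1/2) = -0.707107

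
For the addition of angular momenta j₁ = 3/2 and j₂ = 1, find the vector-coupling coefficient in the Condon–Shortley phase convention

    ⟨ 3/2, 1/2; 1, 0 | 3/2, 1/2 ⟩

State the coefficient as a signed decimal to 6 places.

triangle: 1!*2!*1!/5! = 2/120
(j±m)!: 2!*1!*1!*1!*2!*1! = 4
prefactor² = (2J+1)*Δ*N² = 4/15
  k=0: +1/(0!*1!*1!*1!*1!*0!) = 1
  k=1: −1/(1!*0!*0!*0!*2!*1!) = -1/2
Σ = 1/2  ⇒  CG² = 4/15*1/2² = 1/15
CG = +√(1/15) = +0.258199

+0.258199  (= +√(1/15))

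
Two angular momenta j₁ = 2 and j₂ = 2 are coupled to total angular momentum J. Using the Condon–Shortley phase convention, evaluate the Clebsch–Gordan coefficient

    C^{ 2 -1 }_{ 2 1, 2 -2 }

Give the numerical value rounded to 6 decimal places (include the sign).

√[5·2!2!2!/7! · 3!1!0!4!1!3!] = √(48/7)
  +(−1)^0/∏(0,2,1,0,1,2)! = 1/4  (running 1/4)
⟨..|..⟩ = √(48/7)·(1/4) = +0.654654

+0.654654  (= +√(3/7))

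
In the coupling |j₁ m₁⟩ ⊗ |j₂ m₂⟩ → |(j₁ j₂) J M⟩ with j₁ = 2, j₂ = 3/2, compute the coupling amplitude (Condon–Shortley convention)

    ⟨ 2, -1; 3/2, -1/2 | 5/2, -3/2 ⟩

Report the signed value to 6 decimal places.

−√(1/35) = -0.169031

triangle: 1!×3!×2!/7! = 12/5040
(j±m)!: 1!×3!×1!×2!×1!×4! = 288
prefactor² = (2J+1)×Δ×N² = 144/35
  k=0: +1/(0!×1!×3!×1!×0!×1!) = 1/6
  k=1: −1/(1!×0!×2!×0!×1!×2!) = -1/4
Σ = -1/12  ⇒  CG² = 144/35×(-1/12)² = 1/35
CG = −√(1/35) = -0.169031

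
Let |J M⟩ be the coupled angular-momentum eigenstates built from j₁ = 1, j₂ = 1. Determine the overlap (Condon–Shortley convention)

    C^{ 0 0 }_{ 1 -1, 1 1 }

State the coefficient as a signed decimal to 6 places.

+√(1/3) = +0.577350

triangle: 2!·0!·0!/3! = 2/6
(j±m)!: 0!·2!·2!·0!·0!·0! = 4
prefactor² = (2J+1)·Δ·N² = 4/3
  k=2: +1/(2!·0!·0!·0!·0!·0!) = 1/2
Σ = 1/2  ⇒  CG² = 4/3·1/2² = 1/3
CG = +√(1/3) = +0.577350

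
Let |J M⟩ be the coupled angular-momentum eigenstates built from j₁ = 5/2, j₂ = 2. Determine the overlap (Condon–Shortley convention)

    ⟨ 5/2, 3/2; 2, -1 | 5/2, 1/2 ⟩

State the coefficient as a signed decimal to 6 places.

triangle: 2!*3!*2!/8! = 24/40320
(j±m)!: 4!*1!*1!*3!*3!*2! = 1728
prefactor² = (2J+1)*Δ*N² = 216/35
  k=0: +1/(0!*2!*1!*1!*2!*1!) = 1/4
  k=1: −1/(1!*1!*0!*0!*3!*2!) = -1/12
Σ = 1/6  ⇒  CG² = 216/35*1/6² = 6/35
CG = +√(6/35) = +0.414039

+√(6/35) ≈ +0.414039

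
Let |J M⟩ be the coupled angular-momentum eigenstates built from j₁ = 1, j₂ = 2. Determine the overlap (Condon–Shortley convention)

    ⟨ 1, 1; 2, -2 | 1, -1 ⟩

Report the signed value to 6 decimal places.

+√(3/5) = +0.774597

j₁+j₂−J=2  J+j₁−j₂=0  J−j₁+j₂=2  j₁+j₂+J+1=5
(j₁±m₁, j₂±m₂, J±M) = (2,0,0,4,0,2)
P² = 48/5
sum k=0..0:
  [0] +1/4 = 1/4
S = 1/4
C² = P²·S² = 3/5 ; C = +0.774597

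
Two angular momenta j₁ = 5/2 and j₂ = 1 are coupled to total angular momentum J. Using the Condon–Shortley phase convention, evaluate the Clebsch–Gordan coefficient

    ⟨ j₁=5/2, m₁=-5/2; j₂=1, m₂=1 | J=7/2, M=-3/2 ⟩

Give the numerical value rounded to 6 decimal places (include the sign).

j₁+j₂−J=0  J+j₁−j₂=5  J−j₁+j₂=2  j₁+j₂+J+1=8
(j₁±m₁, j₂±m₂, J±M) = (0,5,2,0,2,5)
P² = 19200/7
sum k=0..0:
  [0] +1/240 = 1/240
S = 1/240
C² = P²·S² = 1/21 ; C = +0.218218

+0.218218  (= +√(1/21))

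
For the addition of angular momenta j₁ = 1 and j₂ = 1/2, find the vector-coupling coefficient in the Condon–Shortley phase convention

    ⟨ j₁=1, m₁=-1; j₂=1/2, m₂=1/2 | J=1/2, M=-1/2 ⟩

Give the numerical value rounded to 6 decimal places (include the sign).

j₁+j₂−J=1  J+j₁−j₂=1  J−j₁+j₂=0  j₁+j₂+J+1=3
(j₁±m₁, j₂±m₂, J±M) = (0,2,1,0,0,1)
P² = 2/3
sum k=1..1:
  [1] −1/1 = -1
S = -1
C² = P²·S² = 2/3 ; C = -0.816497

−√(2/3) = -0.816497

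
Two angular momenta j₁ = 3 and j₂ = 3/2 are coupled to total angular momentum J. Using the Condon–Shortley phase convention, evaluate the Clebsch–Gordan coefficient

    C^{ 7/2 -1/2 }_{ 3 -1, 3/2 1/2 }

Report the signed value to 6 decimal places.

−√(2/7) ≈ -0.534522

√[8·1!5!2!/9! · 2!4!2!1!3!4!] = √(512/7)
  +(−1)^0/∏(0,1,4,2,1,0)! = 1/48  (running 1/48)
  +(−1)^1/∏(1,0,3,1,2,1)! = -1/12  (running -1/16)
⟨..|..⟩ = √(512/7)·(-1/16) = -0.534522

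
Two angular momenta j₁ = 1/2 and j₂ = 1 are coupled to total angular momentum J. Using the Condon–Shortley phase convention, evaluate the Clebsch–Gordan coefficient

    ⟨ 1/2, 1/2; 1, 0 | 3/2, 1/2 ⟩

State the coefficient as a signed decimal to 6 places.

+√(2/3) = +0.816497

triangle: 0!×1!×2!/4! = 2/24
(j±m)!: 1!×0!×1!×1!×2!×1! = 2
prefactor² = (2J+1)×Δ×N² = 2/3
  k=0: +1/(0!×0!×0!×1!×1!×1!) = 1
Σ = 1  ⇒  CG² = 2/3×1² = 2/3
CG = +√(2/3) = +0.816497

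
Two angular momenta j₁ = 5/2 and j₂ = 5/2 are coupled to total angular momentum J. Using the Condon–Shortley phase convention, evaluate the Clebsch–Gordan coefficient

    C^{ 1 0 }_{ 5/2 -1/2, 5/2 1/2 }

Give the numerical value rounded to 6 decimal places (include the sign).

+√(1/70) = +0.119523

j₁+j₂−J=4  J+j₁−j₂=1  J−j₁+j₂=1  j₁+j₂+J+1=7
(j₁±m₁, j₂±m₂, J±M) = (2,3,3,2,1,1)
P² = 72/35
sum k=2..3:
  [2] +1/4 = 1/4
  [3] −1/6 = -1/6
S = 1/12
C² = P²·S² = 1/70 ; C = +0.119523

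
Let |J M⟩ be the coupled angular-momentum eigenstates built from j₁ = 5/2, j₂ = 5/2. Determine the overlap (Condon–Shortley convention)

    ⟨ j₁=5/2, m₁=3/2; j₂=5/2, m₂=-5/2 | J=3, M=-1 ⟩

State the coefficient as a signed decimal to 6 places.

+√(1/3) = +0.577350

j₁+j₂−J=2  J+j₁−j₂=3  J−j₁+j₂=3  j₁+j₂+J+1=9
(j₁±m₁, j₂±m₂, J±M) = (4,1,0,5,2,4)
P² = 192
sum k=0..0:
  [0] +1/24 = 1/24
S = 1/24
C² = P²·S² = 1/3 ; C = +0.577350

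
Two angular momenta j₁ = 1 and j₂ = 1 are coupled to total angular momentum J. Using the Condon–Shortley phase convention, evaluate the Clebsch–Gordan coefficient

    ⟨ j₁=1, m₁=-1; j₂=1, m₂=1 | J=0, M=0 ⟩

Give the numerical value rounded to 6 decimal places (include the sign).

√[1·2!0!0!/3! · 0!2!2!0!0!0!] = √(4/3)
  +(−1)^2/∏(2,0,0,0,0,0)! = 1/2  (running 1/2)
⟨..|..⟩ = √(4/3)·(1/2) = +0.577350

+√(1/3) ≈ +0.577350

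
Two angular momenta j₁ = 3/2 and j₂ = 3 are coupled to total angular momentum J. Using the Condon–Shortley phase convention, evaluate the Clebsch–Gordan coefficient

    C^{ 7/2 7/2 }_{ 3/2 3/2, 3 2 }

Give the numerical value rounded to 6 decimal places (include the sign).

j₁+j₂−J=1  J+j₁−j₂=2  J−j₁+j₂=5  j₁+j₂+J+1=9
(j₁±m₁, j₂±m₂, J±M) = (3,0,5,1,7,0)
P² = 19200
sum k=0..0:
  [0] +1/240 = 1/240
S = 1/240
C² = P²·S² = 1/3 ; C = +0.577350

+0.577350  (= +√(1/3))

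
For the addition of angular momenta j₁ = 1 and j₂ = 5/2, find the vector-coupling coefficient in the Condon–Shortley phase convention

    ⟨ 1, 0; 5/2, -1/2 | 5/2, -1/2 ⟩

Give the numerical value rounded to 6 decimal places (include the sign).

j₁+j₂−J=1  J+j₁−j₂=1  J−j₁+j₂=4  j₁+j₂+J+1=7
(j₁±m₁, j₂±m₂, J±M) = (1,1,2,3,2,3)
P² = 144/35
sum k=0..1:
  [0] +1/4 = 1/4
  [1] −1/6 = -1/6
S = 1/12
C² = P²·S² = 1/35 ; C = +0.169031

+0.169031  (= +√(1/35))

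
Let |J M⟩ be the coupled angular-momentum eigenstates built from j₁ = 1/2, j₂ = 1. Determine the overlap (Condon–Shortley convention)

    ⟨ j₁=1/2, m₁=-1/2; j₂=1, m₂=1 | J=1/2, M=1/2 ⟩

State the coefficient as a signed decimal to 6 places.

-0.816497

j₁+j₂−J=1  J+j₁−j₂=0  J−j₁+j₂=1  j₁+j₂+J+1=3
(j₁±m₁, j₂±m₂, J±M) = (0,1,2,0,1,0)
P² = 2/3
sum k=1..1:
  [1] −1/1 = -1
S = -1
C² = P²·S² = 2/3 ; C = -0.816497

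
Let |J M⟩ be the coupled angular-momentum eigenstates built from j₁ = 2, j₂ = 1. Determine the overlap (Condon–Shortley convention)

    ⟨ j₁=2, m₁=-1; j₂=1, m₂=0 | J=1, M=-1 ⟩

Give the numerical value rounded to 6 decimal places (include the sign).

j₁+j₂−J=2  J+j₁−j₂=2  J−j₁+j₂=0  j₁+j₂+J+1=5
(j₁±m₁, j₂±m₂, J±M) = (1,3,1,1,0,2)
P² = 6/5
sum k=1..1:
  [1] −1/2 = -1/2
S = -1/2
C² = P²·S² = 3/10 ; C = -0.547723

-0.547723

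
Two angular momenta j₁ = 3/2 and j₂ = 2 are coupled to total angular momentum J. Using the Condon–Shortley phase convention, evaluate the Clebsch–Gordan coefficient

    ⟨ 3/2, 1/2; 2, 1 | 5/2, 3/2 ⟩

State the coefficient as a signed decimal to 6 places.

j₁+j₂−J=1  J+j₁−j₂=2  J−j₁+j₂=3  j₁+j₂+J+1=7
(j₁±m₁, j₂±m₂, J±M) = (2,1,3,1,4,1)
P² = 144/35
sum k=0..1:
  [0] +1/6 = 1/6
  [1] −1/4 = -1/4
S = -1/12
C² = P²·S² = 1/35 ; C = -0.169031

-0.169031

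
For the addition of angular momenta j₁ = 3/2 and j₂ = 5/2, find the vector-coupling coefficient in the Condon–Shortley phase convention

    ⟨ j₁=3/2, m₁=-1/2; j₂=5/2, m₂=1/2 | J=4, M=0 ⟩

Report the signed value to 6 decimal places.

triangle: 0!×3!×5!/9! = 720/362880
(j±m)!: 1!×2!×3!×2!×4!×4! = 13824
prefactor² = (2J+1)×Δ×N² = 1728/7
  k=0: +1/(0!×0!×2!×3!×1!×2!) = 1/24
Σ = 1/24  ⇒  CG² = 1728/7×1/24² = 3/7
CG = +√(3/7) = +0.654654

+0.654654  (= +√(3/7))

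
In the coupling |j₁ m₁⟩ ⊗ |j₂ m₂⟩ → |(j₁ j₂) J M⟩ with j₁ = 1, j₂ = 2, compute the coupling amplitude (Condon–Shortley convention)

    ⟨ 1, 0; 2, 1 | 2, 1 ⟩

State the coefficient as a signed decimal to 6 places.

−√(1/6) ≈ -0.408248

j₁+j₂−J=1  J+j₁−j₂=1  J−j₁+j₂=3  j₁+j₂+J+1=6
(j₁±m₁, j₂±m₂, J±M) = (1,1,3,1,3,1)
P² = 3/2
sum k=0..1:
  [0] +1/6 = 1/6
  [1] −1/2 = -1/2
S = -1/3
C² = P²·S² = 1/6 ; C = -0.408248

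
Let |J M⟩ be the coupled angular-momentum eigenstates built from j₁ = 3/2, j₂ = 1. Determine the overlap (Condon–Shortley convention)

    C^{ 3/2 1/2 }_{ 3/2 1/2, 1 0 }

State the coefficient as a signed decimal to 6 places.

triangle: 1!×2!×1!/5! = 2/120
(j±m)!: 2!×1!×1!×1!×2!×1! = 4
prefactor² = (2J+1)×Δ×N² = 4/15
  k=0: +1/(0!×1!×1!×1!×1!×0!) = 1
  k=1: −1/(1!×0!×0!×0!×2!×1!) = -1/2
Σ = 1/2  ⇒  CG² = 4/15×1/2² = 1/15
CG = +√(1/15) = +0.258199

+√(1/15) ≈ +0.258199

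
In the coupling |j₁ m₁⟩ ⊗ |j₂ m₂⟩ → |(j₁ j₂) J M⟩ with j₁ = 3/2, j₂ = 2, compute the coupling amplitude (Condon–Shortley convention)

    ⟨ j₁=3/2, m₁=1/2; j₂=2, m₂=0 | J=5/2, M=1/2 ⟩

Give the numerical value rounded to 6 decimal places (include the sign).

+√(3/35) ≈ +0.292770

√[6·1!2!3!/7! · 2!1!2!2!3!2!] = √(48/35)
  +(−1)^0/∏(0,1,1,2,1,1)! = 1/2  (running 1/2)
  +(−1)^1/∏(1,0,0,1,2,2)! = -1/4  (running 1/4)
⟨..|..⟩ = √(48/35)·(1/4) = +0.292770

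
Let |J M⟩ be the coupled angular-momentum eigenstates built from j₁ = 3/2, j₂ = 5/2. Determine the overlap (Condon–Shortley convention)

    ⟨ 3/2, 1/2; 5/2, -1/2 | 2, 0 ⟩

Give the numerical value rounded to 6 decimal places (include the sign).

√[5·2!1!3!/7! · 2!1!2!3!2!2!] = √(8/7)
  +(−1)^0/∏(0,2,1,2,0,1)! = 1/4  (running 1/4)
  +(−1)^1/∏(1,1,0,1,1,2)! = -1/2  (running -1/4)
⟨..|..⟩ = √(8/7)·(-1/4) = -0.267261

−√(1/14) = -0.267261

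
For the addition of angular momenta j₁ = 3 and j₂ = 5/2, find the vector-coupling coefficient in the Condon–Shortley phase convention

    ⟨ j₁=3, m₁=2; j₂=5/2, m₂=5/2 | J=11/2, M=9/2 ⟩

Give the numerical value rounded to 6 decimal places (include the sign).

triangle: 0!*6!*5!/12! = 86400/479001600
(j±m)!: 5!*1!*5!*0!*10!*1! = 52254720000
prefactor² = (2J+1)*Δ*N² = 1244160000/11
  k=0: +1/(0!*0!*1!*5!*5!*0!) = 1/14400
Σ = 1/14400  ⇒  CG² = 1244160000/11*1/14400² = 6/11
CG = +√(6/11) = +0.738549

+√(6/11) = +0.738549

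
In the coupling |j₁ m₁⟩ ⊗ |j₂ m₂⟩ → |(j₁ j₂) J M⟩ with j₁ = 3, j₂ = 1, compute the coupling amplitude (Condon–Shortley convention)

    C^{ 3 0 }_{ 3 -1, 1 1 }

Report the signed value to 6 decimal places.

j₁+j₂−J=1  J+j₁−j₂=5  J−j₁+j₂=1  j₁+j₂+J+1=8
(j₁±m₁, j₂±m₂, J±M) = (2,4,2,0,3,3)
P² = 72
sum k=1..1:
  [1] −1/12 = -1/12
S = -1/12
C² = P²·S² = 1/2 ; C = -0.707107

-0.707107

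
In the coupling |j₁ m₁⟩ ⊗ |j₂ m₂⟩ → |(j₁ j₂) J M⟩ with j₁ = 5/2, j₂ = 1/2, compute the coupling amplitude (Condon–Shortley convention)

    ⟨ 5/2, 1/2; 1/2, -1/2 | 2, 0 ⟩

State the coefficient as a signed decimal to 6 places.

+0.707107

triangle: 1!·4!·0!/6! = 24/720
(j±m)!: 3!·2!·0!·1!·2!·2! = 48
prefactor² = (2J+1)·Δ·N² = 8
  k=0: +1/(0!·1!·2!·0!·2!·0!) = 1/4
Σ = 1/4  ⇒  CG² = 8·1/4² = 1/2
CG = +√(1/2) = +0.707107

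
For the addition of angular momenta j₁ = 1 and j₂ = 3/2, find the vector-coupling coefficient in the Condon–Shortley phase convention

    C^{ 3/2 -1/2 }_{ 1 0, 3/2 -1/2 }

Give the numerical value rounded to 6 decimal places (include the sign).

+√(1/15) ≈ +0.258199

triangle: 1!*1!*2!/5! = 2/120
(j±m)!: 1!*1!*1!*2!*1!*2! = 4
prefactor² = (2J+1)*Δ*N² = 4/15
  k=0: +1/(0!*1!*1!*1!*0!*1!) = 1
  k=1: −1/(1!*0!*0!*0!*1!*2!) = -1/2
Σ = 1/2  ⇒  CG² = 4/15*1/2² = 1/15
CG = +√(1/15) = +0.258199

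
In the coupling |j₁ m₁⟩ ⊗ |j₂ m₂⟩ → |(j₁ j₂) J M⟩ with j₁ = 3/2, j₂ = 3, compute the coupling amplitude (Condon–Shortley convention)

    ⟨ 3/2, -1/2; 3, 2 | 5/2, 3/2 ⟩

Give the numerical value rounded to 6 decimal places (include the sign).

+0.267261

j₁+j₂−J=2  J+j₁−j₂=1  J−j₁+j₂=4  j₁+j₂+J+1=8
(j₁±m₁, j₂±m₂, J±M) = (1,2,5,1,4,1)
P² = 288/7
sum k=1..2:
  [1] −1/24 = -1/24
  [2] +1/12 = 1/12
S = 1/24
C² = P²·S² = 1/14 ; C = +0.267261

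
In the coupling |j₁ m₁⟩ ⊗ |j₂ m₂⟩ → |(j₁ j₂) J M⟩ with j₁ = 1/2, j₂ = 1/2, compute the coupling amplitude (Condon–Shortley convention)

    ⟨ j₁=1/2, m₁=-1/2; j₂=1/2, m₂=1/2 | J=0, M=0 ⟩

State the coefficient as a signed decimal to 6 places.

triangle: 1!×0!×0!/2! = 1/2
(j±m)!: 0!×1!×1!×0!×0!×0! = 1
prefactor² = (2J+1)×Δ×N² = 1/2
  k=1: −1/(1!×0!×0!×0!×0!×0!) = -1
Σ = -1  ⇒  CG² = 1/2×(-1)² = 1/2
CG = −√(1/2) = -0.707107

-0.707107  (= −√(1/2))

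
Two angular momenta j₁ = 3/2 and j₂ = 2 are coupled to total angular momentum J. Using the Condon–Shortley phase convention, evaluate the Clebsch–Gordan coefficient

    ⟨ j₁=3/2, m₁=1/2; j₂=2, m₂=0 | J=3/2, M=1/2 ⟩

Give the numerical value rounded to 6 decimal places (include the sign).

j₁+j₂−J=2  J+j₁−j₂=1  J−j₁+j₂=2  j₁+j₂+J+1=6
(j₁±m₁, j₂±m₂, J±M) = (2,1,2,2,2,1)
P² = 16/45
sum k=0..1:
  [0] +1/4 = 1/4
  [1] −1/1 = -1
S = -3/4
C² = P²·S² = 1/5 ; C = -0.447214

−√(1/5) = -0.447214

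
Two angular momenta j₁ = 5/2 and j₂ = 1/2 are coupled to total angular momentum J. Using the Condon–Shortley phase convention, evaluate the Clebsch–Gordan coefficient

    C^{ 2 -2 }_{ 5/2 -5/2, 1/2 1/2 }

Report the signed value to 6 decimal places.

triangle: 1!·4!·0!/6! = 24/720
(j±m)!: 0!·5!·1!·0!·0!·4! = 2880
prefactor² = (2J+1)·Δ·N² = 480
  k=1: −1/(1!·0!·4!·0!·0!·0!) = -1/24
Σ = -1/24  ⇒  CG² = 480·(-1/24)² = 5/6
CG = −√(5/6) = -0.912871

-0.912871  (= −√(5/6))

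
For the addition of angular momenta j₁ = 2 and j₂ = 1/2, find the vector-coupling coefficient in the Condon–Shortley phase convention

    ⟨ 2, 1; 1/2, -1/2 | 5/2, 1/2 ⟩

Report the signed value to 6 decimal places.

j₁+j₂−J=0  J+j₁−j₂=4  J−j₁+j₂=1  j₁+j₂+J+1=6
(j₁±m₁, j₂±m₂, J±M) = (3,1,0,1,3,2)
P² = 72/5
sum k=0..0:
  [0] +1/6 = 1/6
S = 1/6
C² = P²·S² = 2/5 ; C = +0.632456

+√(2/5) = +0.632456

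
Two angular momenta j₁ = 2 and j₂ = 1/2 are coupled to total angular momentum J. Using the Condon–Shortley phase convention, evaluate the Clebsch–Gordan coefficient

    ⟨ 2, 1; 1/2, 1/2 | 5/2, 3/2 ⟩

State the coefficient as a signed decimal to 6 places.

j₁+j₂−J=0  J+j₁−j₂=4  J−j₁+j₂=1  j₁+j₂+J+1=6
(j₁±m₁, j₂±m₂, J±M) = (3,1,1,0,4,1)
P² = 144/5
sum k=0..0:
  [0] +1/6 = 1/6
S = 1/6
C² = P²·S² = 4/5 ; C = +0.894427

+√(4/5) ≈ +0.894427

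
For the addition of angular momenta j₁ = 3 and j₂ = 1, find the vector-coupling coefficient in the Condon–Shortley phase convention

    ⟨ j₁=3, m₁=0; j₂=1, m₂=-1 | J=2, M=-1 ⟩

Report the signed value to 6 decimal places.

triangle: 2!*4!*0!/7! = 48/5040
(j±m)!: 3!*3!*0!*2!*1!*3! = 432
prefactor² = (2J+1)*Δ*N² = 144/7
  k=0: +1/(0!*2!*3!*0!*1!*0!) = 1/12
Σ = 1/12  ⇒  CG² = 144/7*1/12² = 1/7
CG = +√(1/7) = +0.377964

+√(1/7) = +0.377964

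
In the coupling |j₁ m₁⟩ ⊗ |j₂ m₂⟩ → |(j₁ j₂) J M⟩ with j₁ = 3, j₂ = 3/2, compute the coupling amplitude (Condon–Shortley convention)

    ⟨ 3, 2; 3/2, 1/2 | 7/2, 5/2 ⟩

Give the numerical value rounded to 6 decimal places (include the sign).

+0.377964

j₁+j₂−J=1  J+j₁−j₂=5  J−j₁+j₂=2  j₁+j₂+J+1=9
(j₁±m₁, j₂±m₂, J±M) = (5,1,2,1,6,1)
P² = 6400/7
sum k=0..1:
  [0] +1/48 = 1/48
  [1] −1/120 = -1/120
S = 1/80
C² = P²·S² = 1/7 ; C = +0.377964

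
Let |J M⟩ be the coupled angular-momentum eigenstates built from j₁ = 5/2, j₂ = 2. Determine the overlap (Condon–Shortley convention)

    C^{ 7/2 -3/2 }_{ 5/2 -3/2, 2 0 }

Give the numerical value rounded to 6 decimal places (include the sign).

√[8·1!4!3!/9! · 1!4!2!2!2!5!] = √(512/7)
  +(−1)^0/∏(0,1,4,2,0,1)! = 1/48  (running 1/48)
  +(−1)^1/∏(1,0,3,1,1,2)! = -1/12  (running -1/16)
⟨..|..⟩ = √(512/7)·(-1/16) = -0.534522

−√(2/7) = -0.534522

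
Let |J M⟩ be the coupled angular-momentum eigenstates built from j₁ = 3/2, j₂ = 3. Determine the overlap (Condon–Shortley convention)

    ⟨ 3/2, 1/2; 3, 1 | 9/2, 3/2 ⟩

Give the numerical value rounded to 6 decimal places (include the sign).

+0.731925

triangle: 0!×3!×6!/10! = 4320/3628800
(j±m)!: 2!×1!×4!×2!×6!×3! = 414720
prefactor² = (2J+1)×Δ×N² = 34560/7
  k=0: +1/(0!×0!×1!×4!×2!×2!) = 1/96
Σ = 1/96  ⇒  CG² = 34560/7×1/96² = 15/28
CG = +√(15/28) = +0.731925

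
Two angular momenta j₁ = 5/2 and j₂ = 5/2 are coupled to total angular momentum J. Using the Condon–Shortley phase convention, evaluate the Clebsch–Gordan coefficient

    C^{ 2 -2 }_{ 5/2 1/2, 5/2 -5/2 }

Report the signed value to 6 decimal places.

triangle: 3!×2!×2!/8! = 24/40320
(j±m)!: 3!×2!×0!×5!×0!×4! = 34560
prefactor² = (2J+1)×Δ×N² = 720/7
  k=0: +1/(0!×3!×2!×0!×0!×2!) = 1/24
Σ = 1/24  ⇒  CG² = 720/7×1/24² = 5/28
CG = +√(5/28) = +0.422577

+√(5/28) ≈ +0.422577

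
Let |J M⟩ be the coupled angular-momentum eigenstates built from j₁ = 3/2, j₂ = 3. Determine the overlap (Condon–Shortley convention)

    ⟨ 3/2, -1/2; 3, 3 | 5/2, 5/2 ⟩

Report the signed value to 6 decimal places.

j₁+j₂−J=2  J+j₁−j₂=1  J−j₁+j₂=4  j₁+j₂+J+1=8
(j₁±m₁, j₂±m₂, J±M) = (1,2,6,0,5,0)
P² = 8640/7
sum k=2..2:
  [2] +1/48 = 1/48
S = 1/48
C² = P²·S² = 15/28 ; C = +0.731925

+0.731925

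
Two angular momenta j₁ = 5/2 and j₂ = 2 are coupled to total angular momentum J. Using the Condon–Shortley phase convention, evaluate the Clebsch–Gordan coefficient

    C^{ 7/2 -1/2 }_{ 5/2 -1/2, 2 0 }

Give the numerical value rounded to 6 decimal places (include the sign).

-0.195180

j₁+j₂−J=1  J+j₁−j₂=4  J−j₁+j₂=3  j₁+j₂+J+1=9
(j₁±m₁, j₂±m₂, J±M) = (2,3,2,2,3,4)
P² = 768/35
sum k=0..1:
  [0] +1/12 = 1/12
  [1] −1/8 = -1/8
S = -1/24
C² = P²·S² = 4/105 ; C = -0.195180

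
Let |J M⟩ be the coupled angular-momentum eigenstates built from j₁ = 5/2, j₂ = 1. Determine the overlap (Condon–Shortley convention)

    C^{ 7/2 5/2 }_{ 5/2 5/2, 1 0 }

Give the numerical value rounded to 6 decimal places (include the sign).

triangle: 0!*5!*2!/8! = 240/40320
(j±m)!: 5!*0!*1!*1!*6!*1! = 86400
prefactor² = (2J+1)*Δ*N² = 28800/7
  k=0: +1/(0!*0!*0!*1!*5!*1!) = 1/120
Σ = 1/120  ⇒  CG² = 28800/7*1/120² = 2/7
CG = +√(2/7) = +0.534522

+0.534522  (= +√(2/7))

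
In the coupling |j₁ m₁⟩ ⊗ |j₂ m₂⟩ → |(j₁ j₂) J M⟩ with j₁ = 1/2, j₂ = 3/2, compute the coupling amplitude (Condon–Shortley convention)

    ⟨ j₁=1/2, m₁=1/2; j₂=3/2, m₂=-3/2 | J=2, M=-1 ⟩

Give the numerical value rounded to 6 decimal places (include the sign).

j₁+j₂−J=0  J+j₁−j₂=1  J−j₁+j₂=3  j₁+j₂+J+1=5
(j₁±m₁, j₂±m₂, J±M) = (1,0,0,3,1,3)
P² = 9
sum k=0..0:
  [0] +1/6 = 1/6
S = 1/6
C² = P²·S² = 1/4 ; C = +0.500000

+√(1/4) = +0.500000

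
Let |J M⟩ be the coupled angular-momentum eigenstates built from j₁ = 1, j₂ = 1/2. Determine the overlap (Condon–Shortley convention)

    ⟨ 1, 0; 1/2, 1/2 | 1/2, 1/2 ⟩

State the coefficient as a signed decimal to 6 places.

-0.577350

triangle: 1!·1!·0!/3! = 1/6
(j±m)!: 1!·1!·1!·0!·1!·0! = 1
prefactor² = (2J+1)·Δ·N² = 1/3
  k=1: −1/(1!·0!·0!·0!·1!·0!) = -1
Σ = -1  ⇒  CG² = 1/3·(-1)² = 1/3
CG = −√(1/3) = -0.577350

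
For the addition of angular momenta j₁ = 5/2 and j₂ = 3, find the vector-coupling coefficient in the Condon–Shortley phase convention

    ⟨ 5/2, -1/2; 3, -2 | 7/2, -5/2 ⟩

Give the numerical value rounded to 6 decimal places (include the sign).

−√(2/63) ≈ -0.178174

triangle: 2!×3!×4!/10! = 288/3628800
(j±m)!: 2!×3!×1!×5!×1!×6! = 1036800
prefactor² = (2J+1)×Δ×N² = 4608/7
  k=0: +1/(0!×2!×3!×1!×0!×3!) = 1/72
  k=1: −1/(1!×1!×2!×0!×1!×4!) = -1/48
Σ = -1/144  ⇒  CG² = 4608/7×(-1/144)² = 2/63
CG = −√(2/63) = -0.178174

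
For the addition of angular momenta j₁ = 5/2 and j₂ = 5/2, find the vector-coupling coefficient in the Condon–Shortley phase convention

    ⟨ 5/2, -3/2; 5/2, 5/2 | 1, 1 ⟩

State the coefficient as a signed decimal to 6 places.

√[3·4!1!1!/7! · 1!4!5!0!2!0!] = √(576/7)
  +(−1)^4/∏(4,0,0,1,1,0)! = 1/24  (running 1/24)
⟨..|..⟩ = √(576/7)·(1/24) = +0.377964

+√(1/7) = +0.377964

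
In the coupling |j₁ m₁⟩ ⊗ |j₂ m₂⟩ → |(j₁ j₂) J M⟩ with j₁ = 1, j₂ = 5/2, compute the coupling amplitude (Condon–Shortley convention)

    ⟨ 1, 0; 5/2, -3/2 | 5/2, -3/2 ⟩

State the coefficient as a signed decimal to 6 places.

triangle: 1!×1!×4!/7! = 24/5040
(j±m)!: 1!×1!×1!×4!×1!×4! = 576
prefactor² = (2J+1)×Δ×N² = 576/35
  k=0: +1/(0!×1!×1!×1!×0!×3!) = 1/6
  k=1: −1/(1!×0!×0!×0!×1!×4!) = -1/24
Σ = 1/8  ⇒  CG² = 576/35×1/8² = 9/35
CG = +√(9/35) = +0.507093

+√(9/35) ≈ +0.507093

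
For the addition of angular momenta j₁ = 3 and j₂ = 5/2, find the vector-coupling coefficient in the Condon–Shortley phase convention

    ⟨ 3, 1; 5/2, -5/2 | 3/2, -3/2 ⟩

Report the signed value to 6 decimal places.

j₁+j₂−J=4  J+j₁−j₂=2  J−j₁+j₂=1  j₁+j₂+J+1=8
(j₁±m₁, j₂±m₂, J±M) = (4,2,0,5,0,3)
P² = 1152/7
sum k=0..0:
  [0] +1/48 = 1/48
S = 1/48
C² = P²·S² = 1/14 ; C = +0.267261

+√(1/14) = +0.267261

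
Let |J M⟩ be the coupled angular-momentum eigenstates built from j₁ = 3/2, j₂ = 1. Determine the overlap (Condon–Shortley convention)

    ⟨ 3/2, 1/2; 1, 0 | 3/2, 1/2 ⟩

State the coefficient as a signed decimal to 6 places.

j₁+j₂−J=1  J+j₁−j₂=2  J−j₁+j₂=1  j₁+j₂+J+1=5
(j₁±m₁, j₂±m₂, J±M) = (2,1,1,1,2,1)
P² = 4/15
sum k=0..1:
  [0] +1/1 = 1
  [1] −1/2 = -1/2
S = 1/2
C² = P²·S² = 1/15 ; C = +0.258199

+0.258199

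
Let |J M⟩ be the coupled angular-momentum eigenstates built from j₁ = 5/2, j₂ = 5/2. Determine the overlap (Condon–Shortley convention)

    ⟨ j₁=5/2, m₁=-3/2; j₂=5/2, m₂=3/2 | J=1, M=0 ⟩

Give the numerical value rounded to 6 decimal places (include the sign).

j₁+j₂−J=4  J+j₁−j₂=1  J−j₁+j₂=1  j₁+j₂+J+1=7
(j₁±m₁, j₂±m₂, J±M) = (1,4,4,1,1,1)
P² = 288/35
sum k=3..4:
  [3] −1/6 = -1/6
  [4] +1/24 = 1/24
S = -1/8
C² = P²·S² = 9/70 ; C = -0.358569

-0.358569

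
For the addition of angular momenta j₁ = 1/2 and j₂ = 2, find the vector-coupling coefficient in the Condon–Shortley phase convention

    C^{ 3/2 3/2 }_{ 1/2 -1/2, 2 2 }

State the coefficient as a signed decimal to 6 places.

-0.894427  (= −√(4/5))

j₁+j₂−J=1  J+j₁−j₂=0  J−j₁+j₂=3  j₁+j₂+J+1=5
(j₁±m₁, j₂±m₂, J±M) = (0,1,4,0,3,0)
P² = 144/5
sum k=1..1:
  [1] −1/6 = -1/6
S = -1/6
C² = P²·S² = 4/5 ; C = -0.894427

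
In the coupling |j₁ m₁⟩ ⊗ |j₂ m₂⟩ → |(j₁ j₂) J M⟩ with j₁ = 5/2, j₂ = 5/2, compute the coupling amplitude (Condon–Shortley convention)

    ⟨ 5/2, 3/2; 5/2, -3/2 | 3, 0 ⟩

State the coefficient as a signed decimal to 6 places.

triangle: 2!×3!×3!/9! = 72/362880
(j±m)!: 4!×1!×1!×4!×3!×3! = 20736
prefactor² = (2J+1)×Δ×N² = 144/5
  k=0: +1/(0!×2!×1!×1!×2!×2!) = 1/8
  k=1: −1/(1!×1!×0!×0!×3!×3!) = -1/36
Σ = 7/72  ⇒  CG² = 144/5×7/72² = 49/180
CG = +√(49/180) = +0.521749

+√(49/180) ≈ +0.521749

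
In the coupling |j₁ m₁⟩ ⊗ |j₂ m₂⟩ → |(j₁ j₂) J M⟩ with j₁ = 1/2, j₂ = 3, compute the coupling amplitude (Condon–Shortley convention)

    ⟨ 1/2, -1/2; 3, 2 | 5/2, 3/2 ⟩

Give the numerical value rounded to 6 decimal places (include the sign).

−√(5/7) = -0.845154

j₁+j₂−J=1  J+j₁−j₂=0  J−j₁+j₂=5  j₁+j₂+J+1=7
(j₁±m₁, j₂±m₂, J±M) = (0,1,5,1,4,1)
P² = 2880/7
sum k=1..1:
  [1] −1/24 = -1/24
S = -1/24
C² = P²·S² = 5/7 ; C = -0.845154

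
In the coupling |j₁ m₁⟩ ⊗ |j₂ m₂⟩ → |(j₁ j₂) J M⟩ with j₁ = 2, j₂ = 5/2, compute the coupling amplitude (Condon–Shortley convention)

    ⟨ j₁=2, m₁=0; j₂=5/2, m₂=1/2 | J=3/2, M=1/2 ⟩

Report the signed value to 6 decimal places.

triangle: 3!·1!·2!/7! = 12/5040
(j±m)!: 2!·2!·3!·2!·2!·1! = 96
prefactor² = (2J+1)·Δ·N² = 32/35
  k=1: −1/(1!·2!·1!·2!·0!·0!) = -1/4
  k=2: +1/(2!·1!·0!·1!·1!·1!) = 1/2
Σ = 1/4  ⇒  CG² = 32/35·1/4² = 2/35
CG = +√(2/35) = +0.239046

+0.239046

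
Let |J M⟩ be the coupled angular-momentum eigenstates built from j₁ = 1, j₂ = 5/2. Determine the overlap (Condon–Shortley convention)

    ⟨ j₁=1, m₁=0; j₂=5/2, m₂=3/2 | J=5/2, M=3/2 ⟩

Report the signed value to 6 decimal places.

−√(9/35) ≈ -0.507093

triangle: 1!×1!×4!/7! = 24/5040
(j±m)!: 1!×1!×4!×1!×4!×1! = 576
prefactor² = (2J+1)×Δ×N² = 576/35
  k=0: +1/(0!×1!×1!×4!×0!×0!) = 1/24
  k=1: −1/(1!×0!×0!×3!×1!×1!) = -1/6
Σ = -1/8  ⇒  CG² = 576/35×(-1/8)² = 9/35
CG = −√(9/35) = -0.507093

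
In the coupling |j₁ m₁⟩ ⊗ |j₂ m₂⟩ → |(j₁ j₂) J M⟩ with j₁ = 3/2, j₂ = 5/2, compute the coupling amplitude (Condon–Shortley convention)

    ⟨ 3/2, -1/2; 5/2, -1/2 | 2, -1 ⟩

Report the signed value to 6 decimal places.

triangle: 2!·1!·3!/7! = 12/5040
(j±m)!: 1!·2!·2!·3!·1!·3! = 144
prefactor² = (2J+1)·Δ·N² = 12/7
  k=1: −1/(1!·1!·1!·1!·0!·2!) = -1/2
  k=2: +1/(2!·0!·0!·0!·1!·3!) = 1/12
Σ = -5/12  ⇒  CG² = 12/7·(-5/12)² = 25/84
CG = −√(25/84) = -0.545545

-0.545545  (= −√(25/84))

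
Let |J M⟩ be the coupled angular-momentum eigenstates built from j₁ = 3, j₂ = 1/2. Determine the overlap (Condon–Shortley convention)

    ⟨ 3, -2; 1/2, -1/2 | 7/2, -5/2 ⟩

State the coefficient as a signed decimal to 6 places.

triangle: 0!*6!*1!/8! = 720/40320
(j±m)!: 1!*5!*0!*1!*1!*6! = 86400
prefactor² = (2J+1)*Δ*N² = 86400/7
  k=0: +1/(0!*0!*5!*0!*1!*1!) = 1/120
Σ = 1/120  ⇒  CG² = 86400/7*1/120² = 6/7
CG = +√(6/7) = +0.925820

+√(6/7) = +0.925820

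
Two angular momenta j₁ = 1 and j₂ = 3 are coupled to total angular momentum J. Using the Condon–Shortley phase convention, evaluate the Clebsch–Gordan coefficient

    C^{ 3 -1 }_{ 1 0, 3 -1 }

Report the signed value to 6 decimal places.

j₁+j₂−J=1  J+j₁−j₂=1  J−j₁+j₂=5  j₁+j₂+J+1=8
(j₁±m₁, j₂±m₂, J±M) = (1,1,2,4,2,4)
P² = 48
sum k=0..1:
  [0] +1/12 = 1/12
  [1] −1/24 = -1/24
S = 1/24
C² = P²·S² = 1/12 ; C = +0.288675

+0.288675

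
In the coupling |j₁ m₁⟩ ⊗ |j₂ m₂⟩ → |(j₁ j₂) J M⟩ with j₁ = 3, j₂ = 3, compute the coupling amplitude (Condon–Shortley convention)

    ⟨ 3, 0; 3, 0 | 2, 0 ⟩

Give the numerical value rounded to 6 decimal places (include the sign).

√[5·4!2!2!/9! · 3!3!3!3!2!2!] = √(48/7)
  +(−1)^1/∏(1,3,2,2,0,0)! = -1/24  (running -1/24)
  +(−1)^2/∏(2,2,1,1,1,1)! = 1/4  (running 5/24)
  +(−1)^3/∏(3,1,0,0,2,2)! = -1/24  (running 1/6)
⟨..|..⟩ = √(48/7)·(1/6) = +0.436436

+0.436436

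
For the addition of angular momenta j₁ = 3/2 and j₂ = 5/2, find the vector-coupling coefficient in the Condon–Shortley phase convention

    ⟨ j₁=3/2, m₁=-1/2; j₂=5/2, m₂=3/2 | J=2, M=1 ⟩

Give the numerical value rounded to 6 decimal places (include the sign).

triangle: 2!·1!·3!/7! = 12/5040
(j±m)!: 1!·2!·4!·1!·3!·1! = 288
prefactor² = (2J+1)·Δ·N² = 24/7
  k=1: −1/(1!·1!·1!·3!·0!·0!) = -1/6
  k=2: +1/(2!·0!·0!·2!·1!·1!) = 1/4
Σ = 1/12  ⇒  CG² = 24/7·1/12² = 1/42
CG = +√(1/42) = +0.154303

+0.154303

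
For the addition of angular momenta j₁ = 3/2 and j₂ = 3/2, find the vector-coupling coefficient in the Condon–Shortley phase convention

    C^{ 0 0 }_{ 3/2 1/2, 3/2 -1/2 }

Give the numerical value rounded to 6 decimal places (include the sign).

j₁+j₂−J=3  J+j₁−j₂=0  J−j₁+j₂=0  j₁+j₂+J+1=4
(j₁±m₁, j₂±m₂, J±M) = (2,1,1,2,0,0)
P² = 1
sum k=1..1:
  [1] −1/2 = -1/2
S = -1/2
C² = P²·S² = 1/4 ; C = -0.500000

−√(1/4) = -0.500000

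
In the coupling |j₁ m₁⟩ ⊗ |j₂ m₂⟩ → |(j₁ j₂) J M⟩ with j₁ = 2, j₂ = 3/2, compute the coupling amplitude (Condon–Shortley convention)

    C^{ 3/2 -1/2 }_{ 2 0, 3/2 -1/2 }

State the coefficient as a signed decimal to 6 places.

triangle: 2!·2!·1!/6! = 4/720
(j±m)!: 2!·2!·1!·2!·1!·2! = 16
prefactor² = (2J+1)·Δ·N² = 16/45
  k=0: +1/(0!·2!·2!·1!·0!·0!) = 1/4
  k=1: −1/(1!·1!·1!·0!·1!·1!) = -1
Σ = -3/4  ⇒  CG² = 16/45·(-3/4)² = 1/5
CG = −√(1/5) = -0.447214

−√(1/5) ≈ -0.447214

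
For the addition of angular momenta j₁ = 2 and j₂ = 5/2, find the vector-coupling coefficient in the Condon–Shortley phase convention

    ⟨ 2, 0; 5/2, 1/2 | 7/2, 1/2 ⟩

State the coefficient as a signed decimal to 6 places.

triangle: 1!*3!*4!/9! = 144/362880
(j±m)!: 2!*2!*3!*2!*4!*3! = 6912
prefactor² = (2J+1)*Δ*N² = 768/35
  k=0: +1/(0!*1!*2!*3!*1!*1!) = 1/12
  k=1: −1/(1!*0!*1!*2!*2!*2!) = -1/8
Σ = -1/24  ⇒  CG² = 768/35*(-1/24)² = 4/105
CG = −√(4/105) = -0.195180

-0.195180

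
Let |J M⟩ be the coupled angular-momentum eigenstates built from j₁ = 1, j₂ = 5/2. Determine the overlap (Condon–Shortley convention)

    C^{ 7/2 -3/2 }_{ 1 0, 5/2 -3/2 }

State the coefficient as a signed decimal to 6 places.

√[8·0!2!5!/8! · 1!1!1!4!2!5!] = √(1920/7)
  +(−1)^0/∏(0,0,1,1,1,4)! = 1/24  (running 1/24)
⟨..|..⟩ = √(1920/7)·(1/24) = +0.690066

+0.690066  (= +√(10/21))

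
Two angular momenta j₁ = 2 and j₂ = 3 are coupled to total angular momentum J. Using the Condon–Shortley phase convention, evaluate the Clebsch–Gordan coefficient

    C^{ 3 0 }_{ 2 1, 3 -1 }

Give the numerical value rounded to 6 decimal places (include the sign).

+√(1/30) = +0.182574

√[7·2!2!4!/9! · 3!1!2!4!3!3!] = √(96/5)
  +(−1)^0/∏(0,2,1,2,1,2)! = 1/8  (running 1/8)
  +(−1)^1/∏(1,1,0,1,2,3)! = -1/12  (running 1/24)
⟨..|..⟩ = √(96/5)·(1/24) = +0.182574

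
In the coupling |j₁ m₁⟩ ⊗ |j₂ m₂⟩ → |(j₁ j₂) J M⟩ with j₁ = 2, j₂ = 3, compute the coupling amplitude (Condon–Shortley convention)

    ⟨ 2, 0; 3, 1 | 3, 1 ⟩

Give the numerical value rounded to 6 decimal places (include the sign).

triangle: 2!·2!·4!/9! = 96/362880
(j±m)!: 2!·2!·4!·2!·4!·2! = 9216
prefactor² = (2J+1)·Δ·N² = 256/15
  k=0: +1/(0!·2!·2!·4!·0!·0!) = 1/96
  k=1: −1/(1!·1!·1!·3!·1!·1!) = -1/6
  k=2: +1/(2!·0!·0!·2!·2!·2!) = 1/16
Σ = -3/32  ⇒  CG² = 256/15·(-3/32)² = 3/20
CG = −√(3/20) = -0.387298

−√(3/20) ≈ -0.387298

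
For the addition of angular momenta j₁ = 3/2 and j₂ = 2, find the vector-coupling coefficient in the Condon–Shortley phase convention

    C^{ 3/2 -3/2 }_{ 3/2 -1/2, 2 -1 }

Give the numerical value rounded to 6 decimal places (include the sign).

-0.632456  (= −√(2/5))

j₁+j₂−J=2  J+j₁−j₂=1  J−j₁+j₂=2  j₁+j₂+J+1=6
(j₁±m₁, j₂±m₂, J±M) = (1,2,1,3,0,3)
P² = 8/5
sum k=1..1:
  [1] −1/2 = -1/2
S = -1/2
C² = P²·S² = 2/5 ; C = -0.632456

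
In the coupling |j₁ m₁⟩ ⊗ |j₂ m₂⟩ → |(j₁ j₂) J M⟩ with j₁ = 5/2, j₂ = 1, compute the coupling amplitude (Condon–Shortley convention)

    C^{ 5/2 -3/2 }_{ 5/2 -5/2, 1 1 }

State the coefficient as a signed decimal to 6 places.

−√(2/7) ≈ -0.534522

j₁+j₂−J=1  J+j₁−j₂=4  J−j₁+j₂=1  j₁+j₂+J+1=7
(j₁±m₁, j₂±m₂, J±M) = (0,5,2,0,1,4)
P² = 1152/7
sum k=1..1:
  [1] −1/24 = -1/24
S = -1/24
C² = P²·S² = 2/7 ; C = -0.534522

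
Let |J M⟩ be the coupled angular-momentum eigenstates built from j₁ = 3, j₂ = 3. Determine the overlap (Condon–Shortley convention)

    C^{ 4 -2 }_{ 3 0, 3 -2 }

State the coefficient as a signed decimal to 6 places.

+√(3/154) = +0.139573

√[9·2!4!4!/11! · 3!3!1!5!2!6!] = √(124416/77)
  +(−1)^0/∏(0,2,3,1,1,3)! = 1/72  (running 1/72)
  +(−1)^1/∏(1,1,2,0,2,4)! = -1/96  (running 1/288)
⟨..|..⟩ = √(124416/77)·(1/288) = +0.139573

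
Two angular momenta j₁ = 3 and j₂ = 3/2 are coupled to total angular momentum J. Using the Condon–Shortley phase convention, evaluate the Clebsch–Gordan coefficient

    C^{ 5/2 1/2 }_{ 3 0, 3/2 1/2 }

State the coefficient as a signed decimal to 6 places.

triangle: 2!×4!×1!/8! = 48/40320
(j±m)!: 3!×3!×2!×1!×3!×2! = 864
prefactor² = (2J+1)×Δ×N² = 216/35
  k=1: −1/(1!×1!×2!×1!×2!×0!) = -1/4
  k=2: +1/(2!×0!×1!×0!×3!×1!) = 1/12
Σ = -1/6  ⇒  CG² = 216/35×(-1/6)² = 6/35
CG = −√(6/35) = -0.414039

−√(6/35) = -0.414039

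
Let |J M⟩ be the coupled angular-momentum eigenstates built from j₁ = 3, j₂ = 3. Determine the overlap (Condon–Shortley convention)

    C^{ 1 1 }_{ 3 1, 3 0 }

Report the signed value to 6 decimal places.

+√(3/14) ≈ +0.462910

j₁+j₂−J=5  J+j₁−j₂=1  J−j₁+j₂=1  j₁+j₂+J+1=8
(j₁±m₁, j₂±m₂, J±M) = (4,2,3,3,2,0)
P² = 216/7
sum k=2..2:
  [2] +1/12 = 1/12
S = 1/12
C² = P²·S² = 3/14 ; C = +0.462910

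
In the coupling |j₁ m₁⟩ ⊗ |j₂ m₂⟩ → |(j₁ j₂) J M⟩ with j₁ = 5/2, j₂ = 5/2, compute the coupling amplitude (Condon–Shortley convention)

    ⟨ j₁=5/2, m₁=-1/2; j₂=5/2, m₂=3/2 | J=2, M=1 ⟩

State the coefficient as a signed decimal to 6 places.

j₁+j₂−J=3  J+j₁−j₂=2  J−j₁+j₂=2  j₁+j₂+J+1=8
(j₁±m₁, j₂±m₂, J±M) = (2,3,4,1,3,1)
P² = 36/7
sum k=2..3:
  [2] +1/4 = 1/4
  [3] −1/12 = -1/12
S = 1/6
C² = P²·S² = 1/7 ; C = +0.377964

+0.377964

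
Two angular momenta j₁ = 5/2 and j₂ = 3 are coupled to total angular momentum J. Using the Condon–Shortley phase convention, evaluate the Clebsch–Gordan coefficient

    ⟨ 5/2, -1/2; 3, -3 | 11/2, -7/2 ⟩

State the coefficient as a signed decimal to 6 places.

triangle: 0!·5!·6!/12! = 86400/479001600
(j±m)!: 2!·3!·0!·6!·2!·9! = 6270566400
prefactor² = (2J+1)·Δ·N² = 149299200/11
  k=0: +1/(0!·0!·3!·0!·2!·6!) = 1/8640
Σ = 1/8640  ⇒  CG² = 149299200/11·1/8640² = 2/11
CG = +√(2/11) = +0.426401

+0.426401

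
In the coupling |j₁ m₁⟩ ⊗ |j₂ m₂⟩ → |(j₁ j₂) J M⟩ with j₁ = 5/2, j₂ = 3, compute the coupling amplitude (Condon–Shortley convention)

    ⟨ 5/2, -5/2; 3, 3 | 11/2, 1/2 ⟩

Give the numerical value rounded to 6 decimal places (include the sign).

j₁+j₂−J=0  J+j₁−j₂=5  J−j₁+j₂=6  j₁+j₂+J+1=12
(j₁±m₁, j₂±m₂, J±M) = (0,5,6,0,6,5)
P² = 1244160000/77
sum k=0..0:
  [0] +1/86400 = 1/86400
S = 1/86400
C² = P²·S² = 1/462 ; C = +0.046524

+√(1/462) = +0.046524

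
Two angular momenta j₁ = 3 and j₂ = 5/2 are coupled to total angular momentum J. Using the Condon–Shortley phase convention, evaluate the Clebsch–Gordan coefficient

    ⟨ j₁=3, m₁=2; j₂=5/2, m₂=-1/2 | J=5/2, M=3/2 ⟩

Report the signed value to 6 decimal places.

√[6·3!3!2!/9! · 5!1!2!3!4!1!] = √(288/7)
  +(−1)^0/∏(0,3,1,2,2,0)! = 1/24  (running 1/24)
  +(−1)^1/∏(1,2,0,1,3,1)! = -1/12  (running -1/24)
⟨..|..⟩ = √(288/7)·(-1/24) = -0.267261

−√(1/14) ≈ -0.267261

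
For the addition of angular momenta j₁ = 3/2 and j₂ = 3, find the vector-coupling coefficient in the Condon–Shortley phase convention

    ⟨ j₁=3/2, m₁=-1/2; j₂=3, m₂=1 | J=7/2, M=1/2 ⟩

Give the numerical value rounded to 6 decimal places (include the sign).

j₁+j₂−J=1  J+j₁−j₂=2  J−j₁+j₂=5  j₁+j₂+J+1=9
(j₁±m₁, j₂±m₂, J±M) = (1,2,4,2,4,3)
P² = 512/7
sum k=0..1:
  [0] +1/48 = 1/48
  [1] −1/12 = -1/12
S = -1/16
C² = P²·S² = 2/7 ; C = -0.534522

-0.534522  (= −√(2/7))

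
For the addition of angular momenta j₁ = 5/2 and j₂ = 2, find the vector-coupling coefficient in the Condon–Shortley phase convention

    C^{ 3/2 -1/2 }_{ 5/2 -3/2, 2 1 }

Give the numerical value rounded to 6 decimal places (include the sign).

j₁+j₂−J=3  J+j₁−j₂=2  J−j₁+j₂=1  j₁+j₂+J+1=7
(j₁±m₁, j₂±m₂, J±M) = (1,4,3,1,1,2)
P² = 96/35
sum k=2..3:
  [2] +1/4 = 1/4
  [3] −1/6 = -1/6
S = 1/12
C² = P²·S² = 2/105 ; C = +0.138013

+0.138013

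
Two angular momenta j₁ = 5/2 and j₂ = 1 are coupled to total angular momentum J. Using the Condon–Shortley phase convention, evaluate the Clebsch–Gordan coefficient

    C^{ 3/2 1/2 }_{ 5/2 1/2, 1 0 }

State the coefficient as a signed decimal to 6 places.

-0.632456  (= −√(2/5))

triangle: 2!*3!*0!/6! = 12/720
(j±m)!: 3!*2!*1!*1!*2!*1! = 24
prefactor² = (2J+1)*Δ*N² = 8/5
  k=1: −1/(1!*1!*1!*0!*2!*0!) = -1/2
Σ = -1/2  ⇒  CG² = 8/5*(-1/2)² = 2/5
CG = −√(2/5) = -0.632456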